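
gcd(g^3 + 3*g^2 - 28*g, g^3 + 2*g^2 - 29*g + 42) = g + 7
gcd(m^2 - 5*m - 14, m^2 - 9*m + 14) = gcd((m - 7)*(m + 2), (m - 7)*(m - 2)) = m - 7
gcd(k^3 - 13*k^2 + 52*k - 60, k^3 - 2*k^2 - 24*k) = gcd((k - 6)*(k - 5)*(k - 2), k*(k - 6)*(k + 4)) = k - 6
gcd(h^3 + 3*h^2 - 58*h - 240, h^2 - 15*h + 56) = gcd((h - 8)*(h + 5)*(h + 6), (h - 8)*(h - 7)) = h - 8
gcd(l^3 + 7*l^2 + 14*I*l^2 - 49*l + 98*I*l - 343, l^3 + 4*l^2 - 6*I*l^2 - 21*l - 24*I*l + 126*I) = l + 7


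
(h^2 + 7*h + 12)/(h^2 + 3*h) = (h + 4)/h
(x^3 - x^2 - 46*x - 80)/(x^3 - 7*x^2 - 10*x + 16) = (x + 5)/(x - 1)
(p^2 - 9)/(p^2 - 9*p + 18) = (p + 3)/(p - 6)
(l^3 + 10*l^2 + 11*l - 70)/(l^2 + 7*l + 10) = (l^2 + 5*l - 14)/(l + 2)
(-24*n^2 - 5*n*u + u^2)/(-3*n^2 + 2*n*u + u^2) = (-8*n + u)/(-n + u)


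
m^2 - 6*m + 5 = (m - 5)*(m - 1)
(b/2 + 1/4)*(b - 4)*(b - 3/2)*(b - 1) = b^4/2 - 3*b^3 + 33*b^2/8 - b/8 - 3/2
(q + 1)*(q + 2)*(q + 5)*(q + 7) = q^4 + 15*q^3 + 73*q^2 + 129*q + 70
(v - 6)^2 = v^2 - 12*v + 36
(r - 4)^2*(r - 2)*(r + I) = r^4 - 10*r^3 + I*r^3 + 32*r^2 - 10*I*r^2 - 32*r + 32*I*r - 32*I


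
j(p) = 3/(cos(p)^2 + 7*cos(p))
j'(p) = 3*(2*sin(p)*cos(p) + 7*sin(p))/(cos(p)^2 + 7*cos(p))^2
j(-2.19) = -0.81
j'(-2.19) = -1.03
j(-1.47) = 4.20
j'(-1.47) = -42.10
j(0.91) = 0.64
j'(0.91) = 0.89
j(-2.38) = -0.66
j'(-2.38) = -0.56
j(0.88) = 0.62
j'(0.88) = 0.81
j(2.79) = -0.53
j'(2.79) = 0.16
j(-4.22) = -0.97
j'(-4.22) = 1.68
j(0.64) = 0.48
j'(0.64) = 0.39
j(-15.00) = -0.63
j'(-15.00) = -0.48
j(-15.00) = -0.63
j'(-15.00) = -0.48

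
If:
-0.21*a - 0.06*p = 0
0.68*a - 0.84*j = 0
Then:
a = -0.285714285714286*p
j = -0.231292517006803*p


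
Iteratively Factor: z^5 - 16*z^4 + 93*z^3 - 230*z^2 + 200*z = (z)*(z^4 - 16*z^3 + 93*z^2 - 230*z + 200) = z*(z - 5)*(z^3 - 11*z^2 + 38*z - 40) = z*(z - 5)*(z - 2)*(z^2 - 9*z + 20) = z*(z - 5)^2*(z - 2)*(z - 4)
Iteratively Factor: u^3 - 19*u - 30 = (u + 2)*(u^2 - 2*u - 15) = (u - 5)*(u + 2)*(u + 3)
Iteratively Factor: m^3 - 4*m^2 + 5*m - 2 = (m - 2)*(m^2 - 2*m + 1) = (m - 2)*(m - 1)*(m - 1)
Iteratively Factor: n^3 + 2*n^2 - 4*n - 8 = (n - 2)*(n^2 + 4*n + 4) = (n - 2)*(n + 2)*(n + 2)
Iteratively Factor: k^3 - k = (k + 1)*(k^2 - k) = k*(k + 1)*(k - 1)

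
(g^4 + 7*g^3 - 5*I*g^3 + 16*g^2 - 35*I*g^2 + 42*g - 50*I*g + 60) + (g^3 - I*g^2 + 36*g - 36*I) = g^4 + 8*g^3 - 5*I*g^3 + 16*g^2 - 36*I*g^2 + 78*g - 50*I*g + 60 - 36*I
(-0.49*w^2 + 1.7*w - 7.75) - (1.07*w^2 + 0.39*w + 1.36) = -1.56*w^2 + 1.31*w - 9.11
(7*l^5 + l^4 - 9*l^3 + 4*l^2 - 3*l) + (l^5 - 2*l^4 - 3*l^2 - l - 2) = 8*l^5 - l^4 - 9*l^3 + l^2 - 4*l - 2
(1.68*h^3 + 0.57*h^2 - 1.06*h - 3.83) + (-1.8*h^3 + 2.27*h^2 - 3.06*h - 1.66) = -0.12*h^3 + 2.84*h^2 - 4.12*h - 5.49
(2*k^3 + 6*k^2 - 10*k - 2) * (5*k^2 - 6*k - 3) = 10*k^5 + 18*k^4 - 92*k^3 + 32*k^2 + 42*k + 6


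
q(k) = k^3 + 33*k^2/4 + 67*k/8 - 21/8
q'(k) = 3*k^2 + 33*k/2 + 67/8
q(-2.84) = 17.22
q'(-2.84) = -14.29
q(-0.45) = -4.81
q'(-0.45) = 1.56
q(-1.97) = 5.25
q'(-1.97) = -12.49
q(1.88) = 48.92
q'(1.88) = 50.00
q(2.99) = 122.90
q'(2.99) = 84.53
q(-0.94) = -4.04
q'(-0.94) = -4.48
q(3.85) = 208.97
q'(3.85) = 116.37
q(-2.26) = 9.04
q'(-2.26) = -13.59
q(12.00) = 3013.88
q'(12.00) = 638.38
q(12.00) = 3013.88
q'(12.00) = 638.38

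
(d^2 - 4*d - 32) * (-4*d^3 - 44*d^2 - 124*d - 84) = -4*d^5 - 28*d^4 + 180*d^3 + 1820*d^2 + 4304*d + 2688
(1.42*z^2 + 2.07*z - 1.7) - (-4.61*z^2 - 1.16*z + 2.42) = 6.03*z^2 + 3.23*z - 4.12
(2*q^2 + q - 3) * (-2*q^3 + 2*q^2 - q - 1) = -4*q^5 + 2*q^4 + 6*q^3 - 9*q^2 + 2*q + 3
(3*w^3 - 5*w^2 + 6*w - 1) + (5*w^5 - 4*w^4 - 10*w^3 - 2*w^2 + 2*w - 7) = 5*w^5 - 4*w^4 - 7*w^3 - 7*w^2 + 8*w - 8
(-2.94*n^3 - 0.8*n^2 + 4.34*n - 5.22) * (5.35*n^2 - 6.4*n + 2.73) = -15.729*n^5 + 14.536*n^4 + 20.3128*n^3 - 57.887*n^2 + 45.2562*n - 14.2506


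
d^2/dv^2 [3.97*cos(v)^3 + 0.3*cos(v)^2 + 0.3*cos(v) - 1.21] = -3.2775*cos(v) - 0.6*cos(2*v) - 8.9325*cos(3*v)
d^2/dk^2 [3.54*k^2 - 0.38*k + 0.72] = 7.08000000000000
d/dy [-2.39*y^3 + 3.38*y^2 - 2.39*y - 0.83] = -7.17*y^2 + 6.76*y - 2.39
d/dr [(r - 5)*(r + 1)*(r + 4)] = 3*r^2 - 21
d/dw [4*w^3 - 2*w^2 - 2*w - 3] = 12*w^2 - 4*w - 2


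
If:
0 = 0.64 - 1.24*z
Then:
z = 0.52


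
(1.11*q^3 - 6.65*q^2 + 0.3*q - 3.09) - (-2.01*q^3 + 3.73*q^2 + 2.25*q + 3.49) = 3.12*q^3 - 10.38*q^2 - 1.95*q - 6.58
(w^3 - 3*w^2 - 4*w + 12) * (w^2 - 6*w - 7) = w^5 - 9*w^4 + 7*w^3 + 57*w^2 - 44*w - 84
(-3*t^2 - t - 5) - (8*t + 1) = -3*t^2 - 9*t - 6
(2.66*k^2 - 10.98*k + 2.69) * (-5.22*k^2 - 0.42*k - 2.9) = -13.8852*k^4 + 56.1984*k^3 - 17.1442*k^2 + 30.7122*k - 7.801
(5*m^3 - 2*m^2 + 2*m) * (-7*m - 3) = -35*m^4 - m^3 - 8*m^2 - 6*m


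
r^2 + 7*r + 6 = (r + 1)*(r + 6)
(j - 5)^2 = j^2 - 10*j + 25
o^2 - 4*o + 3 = (o - 3)*(o - 1)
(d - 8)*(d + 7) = d^2 - d - 56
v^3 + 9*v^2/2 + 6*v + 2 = (v + 1/2)*(v + 2)^2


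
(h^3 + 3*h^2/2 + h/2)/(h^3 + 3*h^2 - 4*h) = (2*h^2 + 3*h + 1)/(2*(h^2 + 3*h - 4))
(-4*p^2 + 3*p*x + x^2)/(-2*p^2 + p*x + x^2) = (4*p + x)/(2*p + x)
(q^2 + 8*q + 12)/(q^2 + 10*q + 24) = (q + 2)/(q + 4)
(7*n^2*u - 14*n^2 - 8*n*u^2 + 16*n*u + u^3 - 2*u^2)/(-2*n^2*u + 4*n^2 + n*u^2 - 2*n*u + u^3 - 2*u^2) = (-7*n + u)/(2*n + u)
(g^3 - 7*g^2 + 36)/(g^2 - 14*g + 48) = (g^2 - g - 6)/(g - 8)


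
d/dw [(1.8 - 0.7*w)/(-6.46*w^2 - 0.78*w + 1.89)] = (-4.522*w^2 + 23.256*w + 0.0810000000000002)/(41.7316*w^4 + 10.0776*w^3 - 23.8104*w^2 - 2.9484*w + 3.5721)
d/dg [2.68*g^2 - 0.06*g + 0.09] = 5.36*g - 0.06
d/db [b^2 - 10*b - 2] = 2*b - 10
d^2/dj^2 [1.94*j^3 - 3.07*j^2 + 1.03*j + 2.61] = 11.64*j - 6.14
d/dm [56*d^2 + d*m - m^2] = d - 2*m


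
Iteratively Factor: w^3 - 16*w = (w - 4)*(w^2 + 4*w) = (w - 4)*(w + 4)*(w)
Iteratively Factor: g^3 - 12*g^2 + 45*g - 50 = (g - 5)*(g^2 - 7*g + 10) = (g - 5)^2*(g - 2)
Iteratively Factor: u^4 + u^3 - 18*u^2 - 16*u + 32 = (u - 4)*(u^3 + 5*u^2 + 2*u - 8) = (u - 4)*(u + 2)*(u^2 + 3*u - 4) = (u - 4)*(u - 1)*(u + 2)*(u + 4)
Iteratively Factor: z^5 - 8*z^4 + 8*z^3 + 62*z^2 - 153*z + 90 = (z - 2)*(z^4 - 6*z^3 - 4*z^2 + 54*z - 45) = (z - 3)*(z - 2)*(z^3 - 3*z^2 - 13*z + 15) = (z - 5)*(z - 3)*(z - 2)*(z^2 + 2*z - 3) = (z - 5)*(z - 3)*(z - 2)*(z - 1)*(z + 3)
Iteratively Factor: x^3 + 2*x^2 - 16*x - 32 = (x - 4)*(x^2 + 6*x + 8) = (x - 4)*(x + 4)*(x + 2)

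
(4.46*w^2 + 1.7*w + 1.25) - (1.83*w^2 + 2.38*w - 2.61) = 2.63*w^2 - 0.68*w + 3.86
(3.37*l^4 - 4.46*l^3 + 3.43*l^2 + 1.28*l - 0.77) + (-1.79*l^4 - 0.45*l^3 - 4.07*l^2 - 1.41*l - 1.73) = 1.58*l^4 - 4.91*l^3 - 0.64*l^2 - 0.13*l - 2.5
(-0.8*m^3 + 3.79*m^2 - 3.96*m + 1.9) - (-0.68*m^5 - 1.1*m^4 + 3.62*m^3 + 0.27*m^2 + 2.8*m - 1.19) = 0.68*m^5 + 1.1*m^4 - 4.42*m^3 + 3.52*m^2 - 6.76*m + 3.09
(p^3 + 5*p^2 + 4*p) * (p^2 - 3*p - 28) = p^5 + 2*p^4 - 39*p^3 - 152*p^2 - 112*p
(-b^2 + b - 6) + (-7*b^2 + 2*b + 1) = -8*b^2 + 3*b - 5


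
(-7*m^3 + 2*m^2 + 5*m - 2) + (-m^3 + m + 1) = -8*m^3 + 2*m^2 + 6*m - 1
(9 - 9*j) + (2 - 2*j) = 11 - 11*j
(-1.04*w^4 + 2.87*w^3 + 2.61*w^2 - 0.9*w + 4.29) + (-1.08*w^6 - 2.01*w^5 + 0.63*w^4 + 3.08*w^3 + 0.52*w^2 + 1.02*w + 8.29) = -1.08*w^6 - 2.01*w^5 - 0.41*w^4 + 5.95*w^3 + 3.13*w^2 + 0.12*w + 12.58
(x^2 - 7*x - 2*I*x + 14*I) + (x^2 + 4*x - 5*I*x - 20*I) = 2*x^2 - 3*x - 7*I*x - 6*I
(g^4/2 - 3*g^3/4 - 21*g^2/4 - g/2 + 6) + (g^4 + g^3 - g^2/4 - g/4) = 3*g^4/2 + g^3/4 - 11*g^2/2 - 3*g/4 + 6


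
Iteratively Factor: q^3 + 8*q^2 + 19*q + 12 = (q + 3)*(q^2 + 5*q + 4) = (q + 1)*(q + 3)*(q + 4)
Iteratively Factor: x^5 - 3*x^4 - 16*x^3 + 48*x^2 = (x)*(x^4 - 3*x^3 - 16*x^2 + 48*x) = x*(x - 4)*(x^3 + x^2 - 12*x) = x*(x - 4)*(x - 3)*(x^2 + 4*x) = x*(x - 4)*(x - 3)*(x + 4)*(x)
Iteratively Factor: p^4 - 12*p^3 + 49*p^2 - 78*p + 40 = (p - 4)*(p^3 - 8*p^2 + 17*p - 10) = (p - 5)*(p - 4)*(p^2 - 3*p + 2) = (p - 5)*(p - 4)*(p - 1)*(p - 2)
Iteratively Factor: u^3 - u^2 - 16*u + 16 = (u + 4)*(u^2 - 5*u + 4) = (u - 4)*(u + 4)*(u - 1)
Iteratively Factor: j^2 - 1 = (j + 1)*(j - 1)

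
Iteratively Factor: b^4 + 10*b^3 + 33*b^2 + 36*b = (b + 4)*(b^3 + 6*b^2 + 9*b) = b*(b + 4)*(b^2 + 6*b + 9) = b*(b + 3)*(b + 4)*(b + 3)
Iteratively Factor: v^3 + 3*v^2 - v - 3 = (v + 3)*(v^2 - 1) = (v - 1)*(v + 3)*(v + 1)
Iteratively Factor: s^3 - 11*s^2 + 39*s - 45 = (s - 3)*(s^2 - 8*s + 15) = (s - 3)^2*(s - 5)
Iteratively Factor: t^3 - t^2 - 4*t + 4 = (t - 1)*(t^2 - 4) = (t - 1)*(t + 2)*(t - 2)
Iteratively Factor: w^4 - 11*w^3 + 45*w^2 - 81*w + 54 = (w - 3)*(w^3 - 8*w^2 + 21*w - 18) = (w - 3)^2*(w^2 - 5*w + 6) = (w - 3)^2*(w - 2)*(w - 3)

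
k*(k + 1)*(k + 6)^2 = k^4 + 13*k^3 + 48*k^2 + 36*k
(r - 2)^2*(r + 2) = r^3 - 2*r^2 - 4*r + 8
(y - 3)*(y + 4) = y^2 + y - 12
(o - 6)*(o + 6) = o^2 - 36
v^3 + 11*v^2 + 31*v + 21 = (v + 1)*(v + 3)*(v + 7)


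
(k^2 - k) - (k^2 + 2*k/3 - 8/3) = 8/3 - 5*k/3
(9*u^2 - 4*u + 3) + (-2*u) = 9*u^2 - 6*u + 3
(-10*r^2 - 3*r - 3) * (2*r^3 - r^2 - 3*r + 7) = -20*r^5 + 4*r^4 + 27*r^3 - 58*r^2 - 12*r - 21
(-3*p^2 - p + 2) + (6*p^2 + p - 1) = 3*p^2 + 1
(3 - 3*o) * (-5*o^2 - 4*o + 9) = 15*o^3 - 3*o^2 - 39*o + 27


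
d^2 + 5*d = d*(d + 5)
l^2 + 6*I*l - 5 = (l + I)*(l + 5*I)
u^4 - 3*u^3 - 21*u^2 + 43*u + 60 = (u - 5)*(u - 3)*(u + 1)*(u + 4)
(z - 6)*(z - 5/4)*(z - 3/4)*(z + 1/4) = z^4 - 31*z^3/4 + 175*z^2/16 - 153*z/64 - 45/32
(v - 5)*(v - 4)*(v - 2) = v^3 - 11*v^2 + 38*v - 40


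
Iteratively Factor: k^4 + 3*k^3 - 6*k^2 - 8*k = (k + 1)*(k^3 + 2*k^2 - 8*k) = k*(k + 1)*(k^2 + 2*k - 8) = k*(k - 2)*(k + 1)*(k + 4)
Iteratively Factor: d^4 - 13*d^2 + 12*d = (d - 1)*(d^3 + d^2 - 12*d) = (d - 1)*(d + 4)*(d^2 - 3*d) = (d - 3)*(d - 1)*(d + 4)*(d)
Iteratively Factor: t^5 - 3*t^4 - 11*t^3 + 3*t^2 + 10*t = (t + 2)*(t^4 - 5*t^3 - t^2 + 5*t) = (t - 1)*(t + 2)*(t^3 - 4*t^2 - 5*t) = (t - 1)*(t + 1)*(t + 2)*(t^2 - 5*t) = t*(t - 1)*(t + 1)*(t + 2)*(t - 5)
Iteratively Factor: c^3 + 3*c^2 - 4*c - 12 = (c + 2)*(c^2 + c - 6) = (c + 2)*(c + 3)*(c - 2)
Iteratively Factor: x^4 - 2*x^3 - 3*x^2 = (x - 3)*(x^3 + x^2) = x*(x - 3)*(x^2 + x) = x*(x - 3)*(x + 1)*(x)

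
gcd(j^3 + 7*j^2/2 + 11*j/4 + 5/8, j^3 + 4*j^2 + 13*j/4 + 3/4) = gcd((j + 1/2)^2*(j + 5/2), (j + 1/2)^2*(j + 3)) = j^2 + j + 1/4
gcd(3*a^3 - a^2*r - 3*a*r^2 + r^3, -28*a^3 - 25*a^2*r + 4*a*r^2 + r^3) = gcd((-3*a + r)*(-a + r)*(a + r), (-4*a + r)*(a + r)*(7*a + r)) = a + r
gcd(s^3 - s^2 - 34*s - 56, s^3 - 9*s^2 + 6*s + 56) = s^2 - 5*s - 14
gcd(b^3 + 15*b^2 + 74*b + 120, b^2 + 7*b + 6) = b + 6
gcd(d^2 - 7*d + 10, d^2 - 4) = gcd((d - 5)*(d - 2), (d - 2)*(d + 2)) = d - 2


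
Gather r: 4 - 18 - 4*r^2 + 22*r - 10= -4*r^2 + 22*r - 24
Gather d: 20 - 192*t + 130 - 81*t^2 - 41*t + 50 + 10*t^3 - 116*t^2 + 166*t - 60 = 10*t^3 - 197*t^2 - 67*t + 140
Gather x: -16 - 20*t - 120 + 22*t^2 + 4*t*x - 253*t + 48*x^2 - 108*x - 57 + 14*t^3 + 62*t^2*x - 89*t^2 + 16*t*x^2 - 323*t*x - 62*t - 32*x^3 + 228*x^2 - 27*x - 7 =14*t^3 - 67*t^2 - 335*t - 32*x^3 + x^2*(16*t + 276) + x*(62*t^2 - 319*t - 135) - 200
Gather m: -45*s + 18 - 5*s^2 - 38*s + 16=-5*s^2 - 83*s + 34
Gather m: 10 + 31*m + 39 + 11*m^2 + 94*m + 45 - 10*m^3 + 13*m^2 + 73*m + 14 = -10*m^3 + 24*m^2 + 198*m + 108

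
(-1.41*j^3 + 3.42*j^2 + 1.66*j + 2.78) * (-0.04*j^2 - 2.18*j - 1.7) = 0.0564*j^5 + 2.937*j^4 - 5.125*j^3 - 9.544*j^2 - 8.8824*j - 4.726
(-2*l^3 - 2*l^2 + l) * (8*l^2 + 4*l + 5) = -16*l^5 - 24*l^4 - 10*l^3 - 6*l^2 + 5*l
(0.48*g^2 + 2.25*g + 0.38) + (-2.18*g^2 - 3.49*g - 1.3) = -1.7*g^2 - 1.24*g - 0.92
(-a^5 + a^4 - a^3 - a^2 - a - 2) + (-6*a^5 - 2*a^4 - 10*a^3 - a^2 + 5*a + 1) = -7*a^5 - a^4 - 11*a^3 - 2*a^2 + 4*a - 1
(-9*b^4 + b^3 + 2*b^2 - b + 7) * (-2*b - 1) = 18*b^5 + 7*b^4 - 5*b^3 - 13*b - 7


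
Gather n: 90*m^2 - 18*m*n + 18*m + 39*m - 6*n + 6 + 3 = 90*m^2 + 57*m + n*(-18*m - 6) + 9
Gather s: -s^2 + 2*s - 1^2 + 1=-s^2 + 2*s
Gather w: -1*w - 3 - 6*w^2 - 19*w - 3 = -6*w^2 - 20*w - 6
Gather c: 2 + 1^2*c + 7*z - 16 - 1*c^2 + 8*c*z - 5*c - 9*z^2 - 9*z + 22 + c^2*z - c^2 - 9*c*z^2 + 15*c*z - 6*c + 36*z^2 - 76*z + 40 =c^2*(z - 2) + c*(-9*z^2 + 23*z - 10) + 27*z^2 - 78*z + 48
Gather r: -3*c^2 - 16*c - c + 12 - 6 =-3*c^2 - 17*c + 6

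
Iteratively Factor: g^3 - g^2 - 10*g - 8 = (g + 1)*(g^2 - 2*g - 8) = (g + 1)*(g + 2)*(g - 4)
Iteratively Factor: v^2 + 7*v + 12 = (v + 3)*(v + 4)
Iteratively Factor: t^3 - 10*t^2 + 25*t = (t - 5)*(t^2 - 5*t) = t*(t - 5)*(t - 5)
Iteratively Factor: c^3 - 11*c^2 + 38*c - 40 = (c - 4)*(c^2 - 7*c + 10) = (c - 5)*(c - 4)*(c - 2)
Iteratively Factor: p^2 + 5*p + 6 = (p + 3)*(p + 2)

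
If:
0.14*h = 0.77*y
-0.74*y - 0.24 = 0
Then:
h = -1.78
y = -0.32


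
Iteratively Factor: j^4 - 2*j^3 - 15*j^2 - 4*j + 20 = (j - 1)*(j^3 - j^2 - 16*j - 20) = (j - 1)*(j + 2)*(j^2 - 3*j - 10) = (j - 5)*(j - 1)*(j + 2)*(j + 2)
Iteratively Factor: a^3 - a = (a + 1)*(a^2 - a) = (a - 1)*(a + 1)*(a)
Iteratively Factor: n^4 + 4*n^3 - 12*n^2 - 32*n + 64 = (n + 4)*(n^3 - 12*n + 16) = (n - 2)*(n + 4)*(n^2 + 2*n - 8) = (n - 2)^2*(n + 4)*(n + 4)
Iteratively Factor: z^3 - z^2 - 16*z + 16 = (z - 1)*(z^2 - 16) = (z - 1)*(z + 4)*(z - 4)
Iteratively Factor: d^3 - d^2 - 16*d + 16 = (d - 1)*(d^2 - 16) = (d - 4)*(d - 1)*(d + 4)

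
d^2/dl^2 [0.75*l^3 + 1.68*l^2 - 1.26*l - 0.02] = 4.5*l + 3.36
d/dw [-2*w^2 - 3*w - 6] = -4*w - 3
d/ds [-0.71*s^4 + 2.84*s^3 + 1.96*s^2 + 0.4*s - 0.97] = -2.84*s^3 + 8.52*s^2 + 3.92*s + 0.4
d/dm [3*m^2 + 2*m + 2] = 6*m + 2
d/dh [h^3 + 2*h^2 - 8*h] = 3*h^2 + 4*h - 8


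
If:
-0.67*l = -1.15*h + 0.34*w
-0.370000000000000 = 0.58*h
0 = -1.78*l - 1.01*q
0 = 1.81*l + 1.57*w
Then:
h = -0.64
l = -2.64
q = 4.65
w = 3.04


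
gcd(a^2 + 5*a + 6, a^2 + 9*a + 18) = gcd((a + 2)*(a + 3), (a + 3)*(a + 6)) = a + 3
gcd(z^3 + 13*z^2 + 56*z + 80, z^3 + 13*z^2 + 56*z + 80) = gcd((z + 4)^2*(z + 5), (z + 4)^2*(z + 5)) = z^3 + 13*z^2 + 56*z + 80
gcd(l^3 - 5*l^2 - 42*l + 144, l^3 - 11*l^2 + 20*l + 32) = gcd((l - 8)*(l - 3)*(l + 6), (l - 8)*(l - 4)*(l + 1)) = l - 8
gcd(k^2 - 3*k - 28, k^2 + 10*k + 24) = k + 4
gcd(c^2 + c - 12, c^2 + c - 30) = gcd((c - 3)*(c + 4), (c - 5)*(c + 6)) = 1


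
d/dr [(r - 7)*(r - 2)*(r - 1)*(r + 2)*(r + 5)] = 5*r^4 - 12*r^3 - 111*r^2 + 94*r + 132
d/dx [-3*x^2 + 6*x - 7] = 6 - 6*x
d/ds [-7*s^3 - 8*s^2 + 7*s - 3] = -21*s^2 - 16*s + 7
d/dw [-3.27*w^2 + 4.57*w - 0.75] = 4.57 - 6.54*w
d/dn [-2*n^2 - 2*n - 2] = -4*n - 2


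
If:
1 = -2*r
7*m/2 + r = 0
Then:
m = 1/7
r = -1/2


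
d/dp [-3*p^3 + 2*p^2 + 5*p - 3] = -9*p^2 + 4*p + 5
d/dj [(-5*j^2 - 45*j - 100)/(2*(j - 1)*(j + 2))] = 5*(4*j^2 + 22*j + 19)/(j^4 + 2*j^3 - 3*j^2 - 4*j + 4)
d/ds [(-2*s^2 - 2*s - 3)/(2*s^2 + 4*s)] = (-s^2 + 3*s + 3)/(s^2*(s^2 + 4*s + 4))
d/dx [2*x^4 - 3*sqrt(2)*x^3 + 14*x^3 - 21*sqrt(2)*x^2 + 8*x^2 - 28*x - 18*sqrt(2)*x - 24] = 8*x^3 - 9*sqrt(2)*x^2 + 42*x^2 - 42*sqrt(2)*x + 16*x - 28 - 18*sqrt(2)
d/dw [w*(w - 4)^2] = (w - 4)*(3*w - 4)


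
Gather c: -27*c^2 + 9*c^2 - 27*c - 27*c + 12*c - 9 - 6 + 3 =-18*c^2 - 42*c - 12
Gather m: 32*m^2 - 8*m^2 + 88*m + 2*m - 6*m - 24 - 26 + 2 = 24*m^2 + 84*m - 48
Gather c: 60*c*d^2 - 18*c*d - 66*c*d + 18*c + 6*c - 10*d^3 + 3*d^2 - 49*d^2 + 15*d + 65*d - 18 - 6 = c*(60*d^2 - 84*d + 24) - 10*d^3 - 46*d^2 + 80*d - 24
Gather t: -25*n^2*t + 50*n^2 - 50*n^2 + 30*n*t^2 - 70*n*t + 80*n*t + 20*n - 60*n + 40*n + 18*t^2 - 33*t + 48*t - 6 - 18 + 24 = t^2*(30*n + 18) + t*(-25*n^2 + 10*n + 15)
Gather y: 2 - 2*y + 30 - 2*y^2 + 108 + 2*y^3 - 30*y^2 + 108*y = 2*y^3 - 32*y^2 + 106*y + 140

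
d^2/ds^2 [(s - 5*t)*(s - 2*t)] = 2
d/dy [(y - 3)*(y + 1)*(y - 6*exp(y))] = -6*y^2*exp(y) + 3*y^2 - 4*y + 30*exp(y) - 3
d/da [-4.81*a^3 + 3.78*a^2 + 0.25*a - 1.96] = -14.43*a^2 + 7.56*a + 0.25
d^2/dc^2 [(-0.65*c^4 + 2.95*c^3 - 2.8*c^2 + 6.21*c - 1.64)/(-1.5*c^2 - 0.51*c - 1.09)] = (2.925*c^6 + 2.9835*c^5 + 7.39089*c^4 - 18.33573*c^3 - 5.90025*c^2 + 47.41833*c + 9.047966)/(3.375*c^6 + 3.4425*c^5 + 8.52795*c^4 + 5.135751*c^3 + 6.196977*c^2 + 1.817793*c + 1.295029)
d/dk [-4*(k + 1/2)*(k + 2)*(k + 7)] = -12*k^2 - 76*k - 74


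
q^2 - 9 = (q - 3)*(q + 3)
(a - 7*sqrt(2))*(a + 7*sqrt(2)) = a^2 - 98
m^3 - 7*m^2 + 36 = (m - 6)*(m - 3)*(m + 2)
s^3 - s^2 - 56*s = s*(s - 8)*(s + 7)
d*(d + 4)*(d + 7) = d^3 + 11*d^2 + 28*d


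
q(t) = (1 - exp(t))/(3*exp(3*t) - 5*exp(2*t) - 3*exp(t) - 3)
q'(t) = (1 - exp(t))*(-9*exp(3*t) + 10*exp(2*t) + 3*exp(t))/(3*exp(3*t) - 5*exp(2*t) - 3*exp(t) - 3)^2 - exp(t)/(3*exp(3*t) - 5*exp(2*t) - 3*exp(t) - 3) = ((1 - exp(t))*(-9*exp(2*t) + 10*exp(t) + 3) - 3*exp(3*t) + 5*exp(2*t) + 3*exp(t) + 3)*exp(t)/(-3*exp(3*t) + 5*exp(2*t) + 3*exp(t) + 3)^2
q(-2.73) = -0.29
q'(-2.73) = 0.04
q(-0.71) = -0.10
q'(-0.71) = 0.14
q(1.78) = -0.01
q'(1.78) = 0.03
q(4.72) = -0.00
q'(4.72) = 0.00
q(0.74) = 0.30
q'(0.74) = 3.29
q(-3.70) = -0.32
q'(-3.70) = 0.02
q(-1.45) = -0.19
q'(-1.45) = 0.12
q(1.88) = -0.01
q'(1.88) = 0.02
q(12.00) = 0.00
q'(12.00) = 0.00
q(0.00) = 0.00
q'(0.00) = 0.12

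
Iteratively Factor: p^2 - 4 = (p - 2)*(p + 2)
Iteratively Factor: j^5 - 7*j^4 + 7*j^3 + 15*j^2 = (j)*(j^4 - 7*j^3 + 7*j^2 + 15*j) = j*(j + 1)*(j^3 - 8*j^2 + 15*j) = j*(j - 3)*(j + 1)*(j^2 - 5*j) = j^2*(j - 3)*(j + 1)*(j - 5)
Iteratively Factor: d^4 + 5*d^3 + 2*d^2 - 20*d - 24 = (d + 3)*(d^3 + 2*d^2 - 4*d - 8) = (d - 2)*(d + 3)*(d^2 + 4*d + 4) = (d - 2)*(d + 2)*(d + 3)*(d + 2)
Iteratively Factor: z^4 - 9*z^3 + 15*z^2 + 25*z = (z - 5)*(z^3 - 4*z^2 - 5*z) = (z - 5)^2*(z^2 + z) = z*(z - 5)^2*(z + 1)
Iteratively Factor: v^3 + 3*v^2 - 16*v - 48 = (v - 4)*(v^2 + 7*v + 12) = (v - 4)*(v + 4)*(v + 3)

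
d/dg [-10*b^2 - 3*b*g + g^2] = -3*b + 2*g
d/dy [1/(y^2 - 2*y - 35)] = 2*(1 - y)/(-y^2 + 2*y + 35)^2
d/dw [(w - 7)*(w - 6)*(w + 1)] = 3*w^2 - 24*w + 29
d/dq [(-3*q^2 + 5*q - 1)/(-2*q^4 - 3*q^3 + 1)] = (-q^2*(8*q + 9)*(3*q^2 - 5*q + 1) + (6*q - 5)*(2*q^4 + 3*q^3 - 1))/(2*q^4 + 3*q^3 - 1)^2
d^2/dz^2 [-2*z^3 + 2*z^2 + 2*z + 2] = 4 - 12*z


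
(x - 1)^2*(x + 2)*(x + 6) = x^4 + 6*x^3 - 3*x^2 - 16*x + 12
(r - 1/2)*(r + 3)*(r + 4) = r^3 + 13*r^2/2 + 17*r/2 - 6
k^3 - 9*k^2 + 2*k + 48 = (k - 8)*(k - 3)*(k + 2)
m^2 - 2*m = m*(m - 2)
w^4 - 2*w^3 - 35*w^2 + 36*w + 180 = (w - 6)*(w - 3)*(w + 2)*(w + 5)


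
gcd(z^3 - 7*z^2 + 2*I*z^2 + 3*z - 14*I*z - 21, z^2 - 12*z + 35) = z - 7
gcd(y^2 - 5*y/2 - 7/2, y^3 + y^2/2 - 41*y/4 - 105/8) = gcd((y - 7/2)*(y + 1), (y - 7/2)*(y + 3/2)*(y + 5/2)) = y - 7/2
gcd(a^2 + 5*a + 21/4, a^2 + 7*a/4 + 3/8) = a + 3/2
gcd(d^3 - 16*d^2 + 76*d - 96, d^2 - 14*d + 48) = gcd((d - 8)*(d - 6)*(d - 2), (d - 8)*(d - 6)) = d^2 - 14*d + 48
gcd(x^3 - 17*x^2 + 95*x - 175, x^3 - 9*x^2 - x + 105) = x^2 - 12*x + 35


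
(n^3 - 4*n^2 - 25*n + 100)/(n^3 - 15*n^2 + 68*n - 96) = (n^2 - 25)/(n^2 - 11*n + 24)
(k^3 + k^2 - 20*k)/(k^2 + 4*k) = (k^2 + k - 20)/(k + 4)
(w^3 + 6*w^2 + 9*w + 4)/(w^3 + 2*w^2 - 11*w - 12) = (w + 1)/(w - 3)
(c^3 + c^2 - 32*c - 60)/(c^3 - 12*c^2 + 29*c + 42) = (c^2 + 7*c + 10)/(c^2 - 6*c - 7)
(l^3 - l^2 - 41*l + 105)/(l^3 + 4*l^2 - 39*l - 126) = (l^2 - 8*l + 15)/(l^2 - 3*l - 18)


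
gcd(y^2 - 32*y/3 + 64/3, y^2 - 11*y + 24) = y - 8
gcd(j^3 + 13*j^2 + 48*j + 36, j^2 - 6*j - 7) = j + 1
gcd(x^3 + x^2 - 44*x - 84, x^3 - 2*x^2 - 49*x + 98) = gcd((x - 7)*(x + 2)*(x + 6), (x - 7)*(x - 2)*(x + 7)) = x - 7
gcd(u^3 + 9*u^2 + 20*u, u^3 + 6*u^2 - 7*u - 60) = u^2 + 9*u + 20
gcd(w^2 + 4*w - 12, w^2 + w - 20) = 1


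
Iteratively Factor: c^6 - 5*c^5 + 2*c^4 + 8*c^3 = (c)*(c^5 - 5*c^4 + 2*c^3 + 8*c^2) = c*(c - 4)*(c^4 - c^3 - 2*c^2) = c*(c - 4)*(c + 1)*(c^3 - 2*c^2) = c^2*(c - 4)*(c + 1)*(c^2 - 2*c) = c^2*(c - 4)*(c - 2)*(c + 1)*(c)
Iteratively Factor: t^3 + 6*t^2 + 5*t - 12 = (t - 1)*(t^2 + 7*t + 12) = (t - 1)*(t + 3)*(t + 4)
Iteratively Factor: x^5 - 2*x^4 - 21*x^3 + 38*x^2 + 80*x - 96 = (x + 2)*(x^4 - 4*x^3 - 13*x^2 + 64*x - 48) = (x - 4)*(x + 2)*(x^3 - 13*x + 12) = (x - 4)*(x - 1)*(x + 2)*(x^2 + x - 12) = (x - 4)*(x - 3)*(x - 1)*(x + 2)*(x + 4)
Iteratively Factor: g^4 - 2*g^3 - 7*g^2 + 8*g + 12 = (g + 1)*(g^3 - 3*g^2 - 4*g + 12) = (g - 3)*(g + 1)*(g^2 - 4) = (g - 3)*(g - 2)*(g + 1)*(g + 2)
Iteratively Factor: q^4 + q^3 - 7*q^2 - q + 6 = (q - 1)*(q^3 + 2*q^2 - 5*q - 6) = (q - 2)*(q - 1)*(q^2 + 4*q + 3) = (q - 2)*(q - 1)*(q + 3)*(q + 1)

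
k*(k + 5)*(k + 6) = k^3 + 11*k^2 + 30*k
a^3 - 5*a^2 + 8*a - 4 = (a - 2)^2*(a - 1)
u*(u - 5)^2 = u^3 - 10*u^2 + 25*u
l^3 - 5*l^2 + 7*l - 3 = (l - 3)*(l - 1)^2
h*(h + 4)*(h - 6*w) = h^3 - 6*h^2*w + 4*h^2 - 24*h*w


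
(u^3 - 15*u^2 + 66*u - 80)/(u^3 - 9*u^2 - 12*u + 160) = (u - 2)/(u + 4)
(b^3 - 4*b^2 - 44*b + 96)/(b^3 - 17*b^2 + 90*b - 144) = (b^2 + 4*b - 12)/(b^2 - 9*b + 18)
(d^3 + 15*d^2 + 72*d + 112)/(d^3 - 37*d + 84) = (d^2 + 8*d + 16)/(d^2 - 7*d + 12)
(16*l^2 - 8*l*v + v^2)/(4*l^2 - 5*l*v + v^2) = (-4*l + v)/(-l + v)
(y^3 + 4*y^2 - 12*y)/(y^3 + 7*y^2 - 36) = y/(y + 3)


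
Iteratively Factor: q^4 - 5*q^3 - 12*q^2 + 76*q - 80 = (q - 2)*(q^3 - 3*q^2 - 18*q + 40) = (q - 2)^2*(q^2 - q - 20) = (q - 5)*(q - 2)^2*(q + 4)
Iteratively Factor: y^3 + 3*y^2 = (y)*(y^2 + 3*y) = y^2*(y + 3)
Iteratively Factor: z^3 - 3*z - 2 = (z - 2)*(z^2 + 2*z + 1) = (z - 2)*(z + 1)*(z + 1)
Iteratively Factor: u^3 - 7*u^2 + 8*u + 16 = (u + 1)*(u^2 - 8*u + 16) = (u - 4)*(u + 1)*(u - 4)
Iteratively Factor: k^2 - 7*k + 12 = (k - 4)*(k - 3)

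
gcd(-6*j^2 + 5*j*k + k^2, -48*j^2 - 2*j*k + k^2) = 6*j + k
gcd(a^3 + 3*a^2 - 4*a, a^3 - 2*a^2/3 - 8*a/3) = a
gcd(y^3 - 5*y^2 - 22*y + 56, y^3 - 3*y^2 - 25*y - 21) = y - 7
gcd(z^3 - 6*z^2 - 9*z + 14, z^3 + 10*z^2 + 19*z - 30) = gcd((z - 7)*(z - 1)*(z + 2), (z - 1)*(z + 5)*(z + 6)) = z - 1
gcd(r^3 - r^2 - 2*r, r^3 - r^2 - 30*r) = r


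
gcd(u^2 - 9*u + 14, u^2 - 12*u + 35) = u - 7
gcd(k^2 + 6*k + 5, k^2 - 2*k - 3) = k + 1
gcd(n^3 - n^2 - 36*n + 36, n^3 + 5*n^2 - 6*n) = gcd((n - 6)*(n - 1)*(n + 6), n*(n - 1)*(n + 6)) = n^2 + 5*n - 6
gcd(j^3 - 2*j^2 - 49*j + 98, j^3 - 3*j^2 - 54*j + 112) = j^2 + 5*j - 14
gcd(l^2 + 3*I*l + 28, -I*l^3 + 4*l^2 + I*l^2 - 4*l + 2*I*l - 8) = 1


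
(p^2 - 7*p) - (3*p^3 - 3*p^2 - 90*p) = -3*p^3 + 4*p^2 + 83*p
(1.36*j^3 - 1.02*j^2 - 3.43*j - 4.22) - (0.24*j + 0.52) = 1.36*j^3 - 1.02*j^2 - 3.67*j - 4.74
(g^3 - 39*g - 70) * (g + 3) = g^4 + 3*g^3 - 39*g^2 - 187*g - 210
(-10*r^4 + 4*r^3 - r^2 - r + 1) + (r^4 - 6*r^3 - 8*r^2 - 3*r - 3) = -9*r^4 - 2*r^3 - 9*r^2 - 4*r - 2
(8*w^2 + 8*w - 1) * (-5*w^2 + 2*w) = -40*w^4 - 24*w^3 + 21*w^2 - 2*w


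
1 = 1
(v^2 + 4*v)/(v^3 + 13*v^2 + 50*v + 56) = v/(v^2 + 9*v + 14)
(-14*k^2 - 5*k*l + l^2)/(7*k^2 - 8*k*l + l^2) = (-2*k - l)/(k - l)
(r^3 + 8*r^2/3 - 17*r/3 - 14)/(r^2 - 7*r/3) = r + 5 + 6/r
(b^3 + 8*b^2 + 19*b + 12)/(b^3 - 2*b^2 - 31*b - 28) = (b + 3)/(b - 7)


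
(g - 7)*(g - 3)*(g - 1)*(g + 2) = g^4 - 9*g^3 + 9*g^2 + 41*g - 42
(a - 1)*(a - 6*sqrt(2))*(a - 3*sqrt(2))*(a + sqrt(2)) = a^4 - 8*sqrt(2)*a^3 - a^3 + 8*sqrt(2)*a^2 + 18*a^2 - 18*a + 36*sqrt(2)*a - 36*sqrt(2)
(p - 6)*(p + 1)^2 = p^3 - 4*p^2 - 11*p - 6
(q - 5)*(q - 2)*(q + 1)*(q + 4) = q^4 - 2*q^3 - 21*q^2 + 22*q + 40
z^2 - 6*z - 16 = (z - 8)*(z + 2)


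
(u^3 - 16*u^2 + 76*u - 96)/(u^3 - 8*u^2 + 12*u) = (u - 8)/u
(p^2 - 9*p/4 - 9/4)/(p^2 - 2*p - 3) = (p + 3/4)/(p + 1)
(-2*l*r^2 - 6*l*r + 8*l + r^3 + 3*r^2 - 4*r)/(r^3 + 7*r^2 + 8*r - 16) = (-2*l + r)/(r + 4)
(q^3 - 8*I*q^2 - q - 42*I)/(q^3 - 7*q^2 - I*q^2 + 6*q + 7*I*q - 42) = (q - 7*I)/(q - 7)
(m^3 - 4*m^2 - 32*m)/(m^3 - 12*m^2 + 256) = m/(m - 8)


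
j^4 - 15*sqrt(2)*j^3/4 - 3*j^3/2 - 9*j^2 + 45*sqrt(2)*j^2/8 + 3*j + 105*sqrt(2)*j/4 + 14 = (j - 7/2)*(j - 4*sqrt(2))*(sqrt(2)*j/2 + sqrt(2))*(sqrt(2)*j + 1/2)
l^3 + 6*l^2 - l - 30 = (l - 2)*(l + 3)*(l + 5)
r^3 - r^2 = r^2*(r - 1)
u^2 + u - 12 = (u - 3)*(u + 4)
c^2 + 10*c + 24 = (c + 4)*(c + 6)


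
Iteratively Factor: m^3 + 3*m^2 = (m)*(m^2 + 3*m) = m^2*(m + 3)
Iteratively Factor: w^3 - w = (w)*(w^2 - 1) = w*(w - 1)*(w + 1)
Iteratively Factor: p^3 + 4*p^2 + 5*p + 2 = (p + 1)*(p^2 + 3*p + 2) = (p + 1)*(p + 2)*(p + 1)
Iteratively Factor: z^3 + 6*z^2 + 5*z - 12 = (z - 1)*(z^2 + 7*z + 12) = (z - 1)*(z + 4)*(z + 3)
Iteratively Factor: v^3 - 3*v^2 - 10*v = (v + 2)*(v^2 - 5*v) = (v - 5)*(v + 2)*(v)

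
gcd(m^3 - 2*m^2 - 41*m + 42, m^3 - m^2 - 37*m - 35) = m - 7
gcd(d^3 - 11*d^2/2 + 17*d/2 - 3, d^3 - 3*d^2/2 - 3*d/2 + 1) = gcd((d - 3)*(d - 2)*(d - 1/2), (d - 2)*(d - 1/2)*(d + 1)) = d^2 - 5*d/2 + 1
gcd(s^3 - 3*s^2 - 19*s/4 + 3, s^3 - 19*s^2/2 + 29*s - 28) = s - 4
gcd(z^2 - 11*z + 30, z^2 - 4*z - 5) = z - 5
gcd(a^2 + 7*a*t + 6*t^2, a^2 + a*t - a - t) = a + t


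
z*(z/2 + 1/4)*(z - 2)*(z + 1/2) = z^4/2 - z^3/2 - 7*z^2/8 - z/4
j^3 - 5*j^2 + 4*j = j*(j - 4)*(j - 1)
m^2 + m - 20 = (m - 4)*(m + 5)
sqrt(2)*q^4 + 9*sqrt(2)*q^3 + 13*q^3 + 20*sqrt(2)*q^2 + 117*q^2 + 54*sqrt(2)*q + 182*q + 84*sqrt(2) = (q + 2)*(q + 7)*(q + 6*sqrt(2))*(sqrt(2)*q + 1)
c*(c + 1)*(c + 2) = c^3 + 3*c^2 + 2*c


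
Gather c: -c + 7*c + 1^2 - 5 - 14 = 6*c - 18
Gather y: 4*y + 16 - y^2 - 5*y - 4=-y^2 - y + 12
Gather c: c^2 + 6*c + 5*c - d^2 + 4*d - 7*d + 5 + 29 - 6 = c^2 + 11*c - d^2 - 3*d + 28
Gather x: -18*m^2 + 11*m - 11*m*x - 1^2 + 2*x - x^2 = -18*m^2 + 11*m - x^2 + x*(2 - 11*m) - 1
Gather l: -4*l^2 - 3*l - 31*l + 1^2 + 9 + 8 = -4*l^2 - 34*l + 18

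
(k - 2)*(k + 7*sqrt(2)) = k^2 - 2*k + 7*sqrt(2)*k - 14*sqrt(2)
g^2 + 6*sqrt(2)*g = g*(g + 6*sqrt(2))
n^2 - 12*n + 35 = (n - 7)*(n - 5)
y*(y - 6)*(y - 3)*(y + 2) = y^4 - 7*y^3 + 36*y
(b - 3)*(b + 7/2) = b^2 + b/2 - 21/2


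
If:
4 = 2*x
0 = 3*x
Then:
No Solution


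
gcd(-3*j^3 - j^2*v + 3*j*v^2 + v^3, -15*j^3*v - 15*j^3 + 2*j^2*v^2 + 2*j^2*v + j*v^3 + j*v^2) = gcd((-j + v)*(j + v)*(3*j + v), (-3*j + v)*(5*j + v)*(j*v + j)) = 1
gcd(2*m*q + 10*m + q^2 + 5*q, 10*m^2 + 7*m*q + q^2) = 2*m + q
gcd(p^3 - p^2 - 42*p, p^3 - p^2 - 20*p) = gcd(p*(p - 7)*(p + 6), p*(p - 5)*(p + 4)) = p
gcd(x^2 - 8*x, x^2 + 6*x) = x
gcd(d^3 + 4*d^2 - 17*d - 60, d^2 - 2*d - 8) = d - 4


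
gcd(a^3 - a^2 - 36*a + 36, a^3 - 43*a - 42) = a + 6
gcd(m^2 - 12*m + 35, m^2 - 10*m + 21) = m - 7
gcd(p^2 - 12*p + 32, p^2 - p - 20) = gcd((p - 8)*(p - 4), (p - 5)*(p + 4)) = 1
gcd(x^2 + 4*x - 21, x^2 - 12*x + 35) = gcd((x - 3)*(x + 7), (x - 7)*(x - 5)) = 1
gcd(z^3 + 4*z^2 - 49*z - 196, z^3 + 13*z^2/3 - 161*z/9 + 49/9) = z + 7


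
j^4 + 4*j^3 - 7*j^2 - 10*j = j*(j - 2)*(j + 1)*(j + 5)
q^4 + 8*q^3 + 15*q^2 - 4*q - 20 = (q - 1)*(q + 2)^2*(q + 5)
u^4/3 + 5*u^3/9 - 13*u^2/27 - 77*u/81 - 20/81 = (u/3 + 1/3)*(u - 4/3)*(u + 1/3)*(u + 5/3)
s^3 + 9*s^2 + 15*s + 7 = (s + 1)^2*(s + 7)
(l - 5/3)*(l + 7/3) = l^2 + 2*l/3 - 35/9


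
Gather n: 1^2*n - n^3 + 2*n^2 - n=-n^3 + 2*n^2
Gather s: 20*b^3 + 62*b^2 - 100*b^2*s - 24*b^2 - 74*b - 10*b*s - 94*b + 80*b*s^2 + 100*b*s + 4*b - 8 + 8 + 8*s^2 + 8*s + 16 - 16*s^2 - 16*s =20*b^3 + 38*b^2 - 164*b + s^2*(80*b - 8) + s*(-100*b^2 + 90*b - 8) + 16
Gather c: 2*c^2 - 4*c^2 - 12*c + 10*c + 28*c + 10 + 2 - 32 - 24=-2*c^2 + 26*c - 44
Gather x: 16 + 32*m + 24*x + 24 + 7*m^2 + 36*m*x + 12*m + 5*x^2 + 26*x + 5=7*m^2 + 44*m + 5*x^2 + x*(36*m + 50) + 45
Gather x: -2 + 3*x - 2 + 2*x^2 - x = 2*x^2 + 2*x - 4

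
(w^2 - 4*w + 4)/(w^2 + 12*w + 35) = (w^2 - 4*w + 4)/(w^2 + 12*w + 35)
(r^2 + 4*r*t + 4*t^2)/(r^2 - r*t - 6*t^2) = (r + 2*t)/(r - 3*t)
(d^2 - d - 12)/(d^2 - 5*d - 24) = (d - 4)/(d - 8)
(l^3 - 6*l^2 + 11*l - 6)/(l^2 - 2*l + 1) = (l^2 - 5*l + 6)/(l - 1)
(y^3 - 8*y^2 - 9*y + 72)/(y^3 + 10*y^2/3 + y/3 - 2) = 3*(y^2 - 11*y + 24)/(3*y^2 + y - 2)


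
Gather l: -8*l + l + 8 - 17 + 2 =-7*l - 7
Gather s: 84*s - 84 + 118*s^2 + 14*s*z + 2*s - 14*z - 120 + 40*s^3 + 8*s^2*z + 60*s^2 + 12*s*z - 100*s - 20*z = 40*s^3 + s^2*(8*z + 178) + s*(26*z - 14) - 34*z - 204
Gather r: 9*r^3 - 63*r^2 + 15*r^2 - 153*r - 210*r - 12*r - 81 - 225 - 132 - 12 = 9*r^3 - 48*r^2 - 375*r - 450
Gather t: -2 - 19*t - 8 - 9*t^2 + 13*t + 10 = -9*t^2 - 6*t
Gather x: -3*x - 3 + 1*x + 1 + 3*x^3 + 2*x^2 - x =3*x^3 + 2*x^2 - 3*x - 2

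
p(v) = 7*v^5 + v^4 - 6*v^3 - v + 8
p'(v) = 35*v^4 + 4*v^3 - 18*v^2 - 1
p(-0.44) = 8.87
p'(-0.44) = -3.51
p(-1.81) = -79.86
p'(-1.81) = 291.96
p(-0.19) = 8.23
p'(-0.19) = -1.63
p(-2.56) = -615.49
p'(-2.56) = 1317.16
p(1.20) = 15.92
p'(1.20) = 52.57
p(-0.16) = 8.18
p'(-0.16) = -1.45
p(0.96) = 8.29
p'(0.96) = 15.68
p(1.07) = 10.71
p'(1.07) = 29.17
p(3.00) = 1625.00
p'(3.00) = 2780.00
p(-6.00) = -51826.00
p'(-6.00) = 43847.00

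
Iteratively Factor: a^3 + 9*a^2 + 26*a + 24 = (a + 4)*(a^2 + 5*a + 6) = (a + 3)*(a + 4)*(a + 2)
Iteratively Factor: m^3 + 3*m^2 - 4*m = (m + 4)*(m^2 - m) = (m - 1)*(m + 4)*(m)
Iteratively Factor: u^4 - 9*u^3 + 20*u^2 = (u)*(u^3 - 9*u^2 + 20*u) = u^2*(u^2 - 9*u + 20) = u^2*(u - 4)*(u - 5)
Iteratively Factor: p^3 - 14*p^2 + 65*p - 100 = (p - 5)*(p^2 - 9*p + 20) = (p - 5)*(p - 4)*(p - 5)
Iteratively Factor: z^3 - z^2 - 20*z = (z - 5)*(z^2 + 4*z) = (z - 5)*(z + 4)*(z)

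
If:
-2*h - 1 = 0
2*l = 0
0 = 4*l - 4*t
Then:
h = -1/2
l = 0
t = 0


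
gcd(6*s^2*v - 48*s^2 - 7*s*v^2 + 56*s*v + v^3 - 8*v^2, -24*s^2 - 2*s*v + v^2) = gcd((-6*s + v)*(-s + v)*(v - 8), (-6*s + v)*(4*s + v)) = 6*s - v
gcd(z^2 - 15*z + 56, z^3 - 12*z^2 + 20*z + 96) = z - 8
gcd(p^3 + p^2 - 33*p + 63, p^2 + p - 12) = p - 3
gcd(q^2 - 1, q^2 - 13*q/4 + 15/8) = 1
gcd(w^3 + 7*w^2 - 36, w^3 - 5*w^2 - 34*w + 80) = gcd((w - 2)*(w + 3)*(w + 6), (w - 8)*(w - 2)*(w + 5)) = w - 2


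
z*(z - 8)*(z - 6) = z^3 - 14*z^2 + 48*z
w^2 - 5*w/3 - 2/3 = (w - 2)*(w + 1/3)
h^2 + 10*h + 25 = (h + 5)^2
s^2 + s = s*(s + 1)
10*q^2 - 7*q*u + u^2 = (-5*q + u)*(-2*q + u)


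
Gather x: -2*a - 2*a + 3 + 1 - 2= 2 - 4*a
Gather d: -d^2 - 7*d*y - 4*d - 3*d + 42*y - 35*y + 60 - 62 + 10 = -d^2 + d*(-7*y - 7) + 7*y + 8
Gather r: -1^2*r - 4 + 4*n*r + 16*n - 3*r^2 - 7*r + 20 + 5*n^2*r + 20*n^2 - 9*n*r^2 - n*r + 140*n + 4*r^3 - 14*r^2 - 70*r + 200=20*n^2 + 156*n + 4*r^3 + r^2*(-9*n - 17) + r*(5*n^2 + 3*n - 78) + 216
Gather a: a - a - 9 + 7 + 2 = 0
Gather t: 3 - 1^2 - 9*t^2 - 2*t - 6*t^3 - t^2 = -6*t^3 - 10*t^2 - 2*t + 2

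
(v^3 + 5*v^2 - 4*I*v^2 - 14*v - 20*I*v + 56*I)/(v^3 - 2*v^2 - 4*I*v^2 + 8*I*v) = (v + 7)/v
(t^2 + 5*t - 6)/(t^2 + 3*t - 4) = (t + 6)/(t + 4)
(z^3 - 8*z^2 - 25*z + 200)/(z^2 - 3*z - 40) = z - 5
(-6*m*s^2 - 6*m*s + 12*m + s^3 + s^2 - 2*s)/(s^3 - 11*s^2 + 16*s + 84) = (-6*m*s + 6*m + s^2 - s)/(s^2 - 13*s + 42)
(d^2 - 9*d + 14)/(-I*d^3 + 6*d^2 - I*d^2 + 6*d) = (-d^2 + 9*d - 14)/(d*(I*d^2 - 6*d + I*d - 6))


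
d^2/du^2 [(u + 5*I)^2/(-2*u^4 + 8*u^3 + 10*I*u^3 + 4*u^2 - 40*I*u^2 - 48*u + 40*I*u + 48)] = (-3*u^6 - 45*I*u^5 + u^4*(-131 + 120*I) + u^3*(-80 - 1005*I) + u^2*(-3972 + 3360*I) + u*(7856 + 3420*I) - 544 - 4440*I)/(u^10 + u^9*(-8 - 15*I) + u^8*(-69 + 120*I) + u^7*(712 - 55*I) + u^6*(-1658 - 1960*I) + u^5*(-1488 + 6540*I) + u^4*(11688 - 5440*I) + u^3*(-16128 - 8080*I) + u^2*(3744 + 17280*I) + u*(6912 - 8640*I) - 3456)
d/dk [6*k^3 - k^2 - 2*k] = 18*k^2 - 2*k - 2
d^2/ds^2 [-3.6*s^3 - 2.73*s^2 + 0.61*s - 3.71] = -21.6*s - 5.46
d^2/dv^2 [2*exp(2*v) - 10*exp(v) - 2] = (8*exp(v) - 10)*exp(v)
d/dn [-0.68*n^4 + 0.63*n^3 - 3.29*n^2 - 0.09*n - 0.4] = -2.72*n^3 + 1.89*n^2 - 6.58*n - 0.09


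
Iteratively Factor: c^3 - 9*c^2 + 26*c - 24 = (c - 3)*(c^2 - 6*c + 8) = (c - 4)*(c - 3)*(c - 2)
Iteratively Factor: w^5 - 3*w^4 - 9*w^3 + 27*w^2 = (w - 3)*(w^4 - 9*w^2) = (w - 3)*(w + 3)*(w^3 - 3*w^2) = (w - 3)^2*(w + 3)*(w^2) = w*(w - 3)^2*(w + 3)*(w)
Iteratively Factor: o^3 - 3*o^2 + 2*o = (o)*(o^2 - 3*o + 2) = o*(o - 2)*(o - 1)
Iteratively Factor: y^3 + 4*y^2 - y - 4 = (y + 1)*(y^2 + 3*y - 4) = (y + 1)*(y + 4)*(y - 1)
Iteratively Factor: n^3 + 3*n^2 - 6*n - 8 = (n + 4)*(n^2 - n - 2) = (n - 2)*(n + 4)*(n + 1)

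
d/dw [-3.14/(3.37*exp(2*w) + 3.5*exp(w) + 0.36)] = (21.1636*exp(w) + 10.99)*exp(w)/(3.37*exp(2*w) + 3.5*exp(w) + 0.36)^2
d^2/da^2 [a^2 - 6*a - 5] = 2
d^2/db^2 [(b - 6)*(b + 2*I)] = 2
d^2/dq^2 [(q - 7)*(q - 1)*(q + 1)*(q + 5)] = 12*q^2 - 12*q - 72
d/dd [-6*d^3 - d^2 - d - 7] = -18*d^2 - 2*d - 1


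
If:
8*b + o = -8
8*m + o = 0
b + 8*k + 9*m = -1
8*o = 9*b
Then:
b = -64/73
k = -45/292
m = 9/73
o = -72/73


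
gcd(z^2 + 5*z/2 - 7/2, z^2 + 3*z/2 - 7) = z + 7/2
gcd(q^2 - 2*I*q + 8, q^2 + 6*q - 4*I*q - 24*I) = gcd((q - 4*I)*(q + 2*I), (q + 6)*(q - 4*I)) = q - 4*I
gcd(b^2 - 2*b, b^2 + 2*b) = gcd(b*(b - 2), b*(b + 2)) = b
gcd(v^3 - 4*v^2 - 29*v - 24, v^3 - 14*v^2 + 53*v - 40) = v - 8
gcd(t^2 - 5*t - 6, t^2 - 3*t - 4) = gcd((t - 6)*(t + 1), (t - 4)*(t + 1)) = t + 1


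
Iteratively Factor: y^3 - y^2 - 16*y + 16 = (y - 4)*(y^2 + 3*y - 4) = (y - 4)*(y - 1)*(y + 4)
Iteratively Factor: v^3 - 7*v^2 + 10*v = (v - 5)*(v^2 - 2*v) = v*(v - 5)*(v - 2)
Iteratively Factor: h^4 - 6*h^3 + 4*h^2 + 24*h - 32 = (h - 4)*(h^3 - 2*h^2 - 4*h + 8) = (h - 4)*(h - 2)*(h^2 - 4) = (h - 4)*(h - 2)^2*(h + 2)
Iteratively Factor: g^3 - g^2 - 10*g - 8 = (g - 4)*(g^2 + 3*g + 2) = (g - 4)*(g + 1)*(g + 2)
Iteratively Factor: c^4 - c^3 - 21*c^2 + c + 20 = (c - 1)*(c^3 - 21*c - 20) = (c - 5)*(c - 1)*(c^2 + 5*c + 4) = (c - 5)*(c - 1)*(c + 4)*(c + 1)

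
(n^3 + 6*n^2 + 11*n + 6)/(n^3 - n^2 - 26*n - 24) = (n^2 + 5*n + 6)/(n^2 - 2*n - 24)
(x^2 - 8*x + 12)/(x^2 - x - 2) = (x - 6)/(x + 1)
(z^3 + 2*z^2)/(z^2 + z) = z*(z + 2)/(z + 1)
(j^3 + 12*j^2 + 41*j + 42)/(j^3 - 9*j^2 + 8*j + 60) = (j^2 + 10*j + 21)/(j^2 - 11*j + 30)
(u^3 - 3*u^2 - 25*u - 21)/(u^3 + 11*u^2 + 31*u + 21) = (u - 7)/(u + 7)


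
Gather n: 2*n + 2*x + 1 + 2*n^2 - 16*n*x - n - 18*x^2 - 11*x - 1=2*n^2 + n*(1 - 16*x) - 18*x^2 - 9*x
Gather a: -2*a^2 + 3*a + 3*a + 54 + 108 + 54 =-2*a^2 + 6*a + 216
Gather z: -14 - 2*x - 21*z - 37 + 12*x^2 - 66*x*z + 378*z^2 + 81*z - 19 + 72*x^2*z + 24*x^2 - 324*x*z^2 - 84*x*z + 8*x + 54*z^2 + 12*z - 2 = 36*x^2 + 6*x + z^2*(432 - 324*x) + z*(72*x^2 - 150*x + 72) - 72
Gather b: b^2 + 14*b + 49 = b^2 + 14*b + 49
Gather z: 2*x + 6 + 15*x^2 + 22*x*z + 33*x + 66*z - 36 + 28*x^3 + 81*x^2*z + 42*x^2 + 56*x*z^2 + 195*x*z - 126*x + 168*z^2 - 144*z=28*x^3 + 57*x^2 - 91*x + z^2*(56*x + 168) + z*(81*x^2 + 217*x - 78) - 30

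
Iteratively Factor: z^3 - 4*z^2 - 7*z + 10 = (z - 1)*(z^2 - 3*z - 10) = (z - 5)*(z - 1)*(z + 2)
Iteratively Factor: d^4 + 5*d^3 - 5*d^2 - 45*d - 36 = (d + 4)*(d^3 + d^2 - 9*d - 9) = (d + 1)*(d + 4)*(d^2 - 9) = (d + 1)*(d + 3)*(d + 4)*(d - 3)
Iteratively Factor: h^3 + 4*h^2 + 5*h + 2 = (h + 1)*(h^2 + 3*h + 2) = (h + 1)*(h + 2)*(h + 1)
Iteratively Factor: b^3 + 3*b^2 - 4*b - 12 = (b - 2)*(b^2 + 5*b + 6) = (b - 2)*(b + 2)*(b + 3)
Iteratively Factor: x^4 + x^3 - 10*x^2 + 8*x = (x - 1)*(x^3 + 2*x^2 - 8*x) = (x - 2)*(x - 1)*(x^2 + 4*x) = (x - 2)*(x - 1)*(x + 4)*(x)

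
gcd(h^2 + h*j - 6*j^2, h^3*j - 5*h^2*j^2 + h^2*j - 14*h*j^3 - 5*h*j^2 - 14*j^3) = 1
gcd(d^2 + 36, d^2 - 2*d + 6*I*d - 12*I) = d + 6*I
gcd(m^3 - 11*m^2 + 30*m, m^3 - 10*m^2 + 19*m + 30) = m^2 - 11*m + 30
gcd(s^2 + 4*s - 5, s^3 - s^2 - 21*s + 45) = s + 5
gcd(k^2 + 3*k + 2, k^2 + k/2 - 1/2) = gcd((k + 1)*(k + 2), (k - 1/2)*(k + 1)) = k + 1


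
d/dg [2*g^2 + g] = 4*g + 1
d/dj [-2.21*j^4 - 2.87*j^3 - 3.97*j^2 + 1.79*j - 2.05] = -8.84*j^3 - 8.61*j^2 - 7.94*j + 1.79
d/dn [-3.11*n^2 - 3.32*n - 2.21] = -6.22*n - 3.32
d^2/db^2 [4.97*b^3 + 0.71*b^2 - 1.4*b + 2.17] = 29.82*b + 1.42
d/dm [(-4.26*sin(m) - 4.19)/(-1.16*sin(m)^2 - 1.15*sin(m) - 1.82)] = (-4.9416*sin(m)^2 - 9.7208*sin(m) + 2.9347)*cos(m)/(1.3456*sin(m)^4 + 2.668*sin(m)^3 + 5.5449*sin(m)^2 + 4.186*sin(m) + 3.3124)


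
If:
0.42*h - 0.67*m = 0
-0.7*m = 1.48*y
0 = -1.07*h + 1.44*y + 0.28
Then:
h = 0.19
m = 0.12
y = -0.06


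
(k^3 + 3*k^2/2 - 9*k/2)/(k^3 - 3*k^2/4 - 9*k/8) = 4*(k + 3)/(4*k + 3)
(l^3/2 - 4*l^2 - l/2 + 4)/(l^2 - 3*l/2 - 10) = (-l^3 + 8*l^2 + l - 8)/(-2*l^2 + 3*l + 20)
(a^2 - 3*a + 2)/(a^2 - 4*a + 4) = (a - 1)/(a - 2)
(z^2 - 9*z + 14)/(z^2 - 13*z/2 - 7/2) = 2*(z - 2)/(2*z + 1)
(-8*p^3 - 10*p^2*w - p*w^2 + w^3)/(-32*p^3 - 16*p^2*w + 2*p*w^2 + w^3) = (p + w)/(4*p + w)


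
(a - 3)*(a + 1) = a^2 - 2*a - 3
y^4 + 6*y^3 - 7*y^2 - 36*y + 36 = (y - 2)*(y - 1)*(y + 3)*(y + 6)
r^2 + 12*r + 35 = (r + 5)*(r + 7)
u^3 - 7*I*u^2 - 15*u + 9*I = (u - 3*I)^2*(u - I)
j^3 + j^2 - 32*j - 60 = (j - 6)*(j + 2)*(j + 5)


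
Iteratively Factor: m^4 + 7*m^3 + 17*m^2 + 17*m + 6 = (m + 2)*(m^3 + 5*m^2 + 7*m + 3) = (m + 1)*(m + 2)*(m^2 + 4*m + 3) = (m + 1)^2*(m + 2)*(m + 3)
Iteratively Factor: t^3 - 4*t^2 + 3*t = (t)*(t^2 - 4*t + 3) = t*(t - 1)*(t - 3)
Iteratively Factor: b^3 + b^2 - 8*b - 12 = (b + 2)*(b^2 - b - 6) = (b + 2)^2*(b - 3)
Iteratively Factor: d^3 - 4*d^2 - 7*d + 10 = (d - 1)*(d^2 - 3*d - 10) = (d - 5)*(d - 1)*(d + 2)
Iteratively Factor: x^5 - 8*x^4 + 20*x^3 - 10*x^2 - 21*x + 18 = (x - 3)*(x^4 - 5*x^3 + 5*x^2 + 5*x - 6) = (x - 3)*(x - 1)*(x^3 - 4*x^2 + x + 6) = (x - 3)*(x - 1)*(x + 1)*(x^2 - 5*x + 6) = (x - 3)*(x - 2)*(x - 1)*(x + 1)*(x - 3)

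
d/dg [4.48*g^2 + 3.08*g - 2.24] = 8.96*g + 3.08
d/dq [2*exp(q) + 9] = 2*exp(q)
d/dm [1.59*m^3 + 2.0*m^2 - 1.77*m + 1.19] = 4.77*m^2 + 4.0*m - 1.77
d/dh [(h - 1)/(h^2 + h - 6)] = (h^2 + h - (h - 1)*(2*h + 1) - 6)/(h^2 + h - 6)^2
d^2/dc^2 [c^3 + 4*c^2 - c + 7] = 6*c + 8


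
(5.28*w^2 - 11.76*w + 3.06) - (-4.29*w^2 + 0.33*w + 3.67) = 9.57*w^2 - 12.09*w - 0.61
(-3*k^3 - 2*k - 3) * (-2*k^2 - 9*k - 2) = 6*k^5 + 27*k^4 + 10*k^3 + 24*k^2 + 31*k + 6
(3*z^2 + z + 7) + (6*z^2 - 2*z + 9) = 9*z^2 - z + 16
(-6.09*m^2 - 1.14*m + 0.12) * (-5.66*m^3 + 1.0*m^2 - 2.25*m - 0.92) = 34.4694*m^5 + 0.3624*m^4 + 11.8833*m^3 + 8.2878*m^2 + 0.7788*m - 0.1104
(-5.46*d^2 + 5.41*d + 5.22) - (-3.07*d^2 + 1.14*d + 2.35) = -2.39*d^2 + 4.27*d + 2.87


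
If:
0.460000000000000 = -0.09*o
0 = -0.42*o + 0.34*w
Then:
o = -5.11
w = -6.31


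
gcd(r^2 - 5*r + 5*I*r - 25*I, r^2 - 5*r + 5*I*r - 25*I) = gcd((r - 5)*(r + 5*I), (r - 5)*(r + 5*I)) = r^2 + r*(-5 + 5*I) - 25*I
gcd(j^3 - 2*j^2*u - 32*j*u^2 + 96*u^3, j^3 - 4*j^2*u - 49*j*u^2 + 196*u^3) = -j + 4*u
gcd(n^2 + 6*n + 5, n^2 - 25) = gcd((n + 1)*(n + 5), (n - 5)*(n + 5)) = n + 5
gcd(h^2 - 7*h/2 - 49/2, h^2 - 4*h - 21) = h - 7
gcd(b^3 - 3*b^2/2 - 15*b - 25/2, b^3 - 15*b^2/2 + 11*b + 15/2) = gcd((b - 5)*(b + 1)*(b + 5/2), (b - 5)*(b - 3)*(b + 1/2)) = b - 5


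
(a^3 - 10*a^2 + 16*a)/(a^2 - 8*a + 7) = a*(a^2 - 10*a + 16)/(a^2 - 8*a + 7)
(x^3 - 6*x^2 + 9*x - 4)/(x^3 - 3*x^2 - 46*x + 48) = (x^2 - 5*x + 4)/(x^2 - 2*x - 48)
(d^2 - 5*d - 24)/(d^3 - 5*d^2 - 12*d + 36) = (d - 8)/(d^2 - 8*d + 12)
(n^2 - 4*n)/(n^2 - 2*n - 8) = n/(n + 2)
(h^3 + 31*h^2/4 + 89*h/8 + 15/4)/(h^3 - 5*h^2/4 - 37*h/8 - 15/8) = (h + 6)/(h - 3)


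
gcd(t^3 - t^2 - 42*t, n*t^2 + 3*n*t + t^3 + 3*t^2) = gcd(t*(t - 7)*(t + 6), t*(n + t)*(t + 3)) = t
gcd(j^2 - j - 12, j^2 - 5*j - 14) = 1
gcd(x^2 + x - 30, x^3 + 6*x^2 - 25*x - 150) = x^2 + x - 30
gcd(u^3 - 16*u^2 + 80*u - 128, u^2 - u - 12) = u - 4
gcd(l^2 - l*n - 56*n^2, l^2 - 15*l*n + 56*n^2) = l - 8*n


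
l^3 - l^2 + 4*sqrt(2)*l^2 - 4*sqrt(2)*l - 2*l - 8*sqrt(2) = (l - 2)*(l + 1)*(l + 4*sqrt(2))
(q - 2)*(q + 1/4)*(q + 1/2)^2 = q^4 - 3*q^3/4 - 2*q^2 - 15*q/16 - 1/8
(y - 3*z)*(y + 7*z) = y^2 + 4*y*z - 21*z^2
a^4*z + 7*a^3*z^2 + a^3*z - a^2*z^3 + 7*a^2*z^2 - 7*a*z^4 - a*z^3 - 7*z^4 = (a - z)*(a + z)*(a + 7*z)*(a*z + z)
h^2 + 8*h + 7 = (h + 1)*(h + 7)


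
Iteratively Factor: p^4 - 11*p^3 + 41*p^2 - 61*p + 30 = (p - 5)*(p^3 - 6*p^2 + 11*p - 6) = (p - 5)*(p - 3)*(p^2 - 3*p + 2) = (p - 5)*(p - 3)*(p - 2)*(p - 1)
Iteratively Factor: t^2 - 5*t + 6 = (t - 2)*(t - 3)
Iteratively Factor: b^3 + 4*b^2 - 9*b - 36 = (b + 3)*(b^2 + b - 12) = (b - 3)*(b + 3)*(b + 4)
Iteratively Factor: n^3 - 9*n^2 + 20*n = (n)*(n^2 - 9*n + 20) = n*(n - 5)*(n - 4)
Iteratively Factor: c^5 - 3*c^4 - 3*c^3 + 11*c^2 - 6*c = (c - 1)*(c^4 - 2*c^3 - 5*c^2 + 6*c) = (c - 1)*(c + 2)*(c^3 - 4*c^2 + 3*c) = c*(c - 1)*(c + 2)*(c^2 - 4*c + 3) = c*(c - 3)*(c - 1)*(c + 2)*(c - 1)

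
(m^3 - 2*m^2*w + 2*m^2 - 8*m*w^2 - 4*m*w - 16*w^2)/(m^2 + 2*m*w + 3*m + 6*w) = (m^2 - 4*m*w + 2*m - 8*w)/(m + 3)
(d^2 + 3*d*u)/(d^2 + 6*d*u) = (d + 3*u)/(d + 6*u)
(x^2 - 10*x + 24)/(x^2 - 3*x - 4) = (x - 6)/(x + 1)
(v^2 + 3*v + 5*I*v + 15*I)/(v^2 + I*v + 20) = (v + 3)/(v - 4*I)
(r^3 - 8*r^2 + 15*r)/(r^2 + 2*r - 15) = r*(r - 5)/(r + 5)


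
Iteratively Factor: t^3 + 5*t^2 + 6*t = (t + 3)*(t^2 + 2*t) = t*(t + 3)*(t + 2)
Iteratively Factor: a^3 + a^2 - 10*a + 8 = (a - 2)*(a^2 + 3*a - 4) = (a - 2)*(a + 4)*(a - 1)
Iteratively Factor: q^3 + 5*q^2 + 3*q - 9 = (q + 3)*(q^2 + 2*q - 3) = (q + 3)^2*(q - 1)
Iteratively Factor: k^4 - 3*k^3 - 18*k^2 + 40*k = (k - 2)*(k^3 - k^2 - 20*k) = (k - 5)*(k - 2)*(k^2 + 4*k) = k*(k - 5)*(k - 2)*(k + 4)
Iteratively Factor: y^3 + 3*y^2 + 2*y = (y + 1)*(y^2 + 2*y) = (y + 1)*(y + 2)*(y)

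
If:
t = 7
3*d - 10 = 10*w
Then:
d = 10*w/3 + 10/3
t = 7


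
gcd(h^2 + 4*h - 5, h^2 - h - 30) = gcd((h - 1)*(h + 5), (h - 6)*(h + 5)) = h + 5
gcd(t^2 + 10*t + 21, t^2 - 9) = t + 3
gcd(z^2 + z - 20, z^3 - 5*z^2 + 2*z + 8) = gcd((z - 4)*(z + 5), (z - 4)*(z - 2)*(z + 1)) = z - 4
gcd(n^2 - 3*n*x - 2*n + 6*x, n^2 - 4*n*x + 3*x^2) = -n + 3*x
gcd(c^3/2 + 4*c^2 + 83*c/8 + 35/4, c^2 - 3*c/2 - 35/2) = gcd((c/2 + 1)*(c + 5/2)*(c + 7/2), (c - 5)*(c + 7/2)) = c + 7/2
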